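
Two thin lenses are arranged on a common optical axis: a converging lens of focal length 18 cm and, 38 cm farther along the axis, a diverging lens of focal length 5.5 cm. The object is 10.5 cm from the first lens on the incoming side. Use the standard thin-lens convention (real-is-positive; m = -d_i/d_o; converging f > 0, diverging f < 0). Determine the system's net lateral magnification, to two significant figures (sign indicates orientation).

0.19

Lens 1: 1/d_i1 = 1/f_1 - 1/d_o1 = 1/18 - 1/10.5 = -0.03968 cm^-1, so d_i1 = -25.200 cm.
m_1 = -(-25.200)/10.5 = 2.4000.
With d_i1 < 0 the first image is virtual and lies on the object side; the object distance for lens 2 is d_o2 = 38 - (-25.200) = 63.200 cm.
Lens 2: 1/d_i2 = 1/f_2 - 1/d_o2 = 1/(-5.5) - 1/(63.200) = -0.19764 cm^-1, so d_i2 = -5.060 cm.
m_2 = -(-5.060)/(63.200) = 0.0801.
Total m = m_1 x m_2 = (2.4000)(0.0801) = 0.1921.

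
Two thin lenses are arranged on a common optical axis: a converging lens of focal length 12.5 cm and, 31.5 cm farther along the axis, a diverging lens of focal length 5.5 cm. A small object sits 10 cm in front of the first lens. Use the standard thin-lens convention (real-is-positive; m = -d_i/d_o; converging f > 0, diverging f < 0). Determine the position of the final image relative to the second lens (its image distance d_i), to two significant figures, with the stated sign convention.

First lens: d_i1 = 1/(1/12.5 - 1/10) = -50.000 cm.
With d_i1 < 0 the first image is virtual and lies on the object side; the object distance for lens 2 is d_o2 = 31.5 - (-50.000) = 81.500 cm.
Second lens: d_i2 = 1/(1/(-5.5) - 1/(81.500)) = -5.152 cm.

-5.2 cm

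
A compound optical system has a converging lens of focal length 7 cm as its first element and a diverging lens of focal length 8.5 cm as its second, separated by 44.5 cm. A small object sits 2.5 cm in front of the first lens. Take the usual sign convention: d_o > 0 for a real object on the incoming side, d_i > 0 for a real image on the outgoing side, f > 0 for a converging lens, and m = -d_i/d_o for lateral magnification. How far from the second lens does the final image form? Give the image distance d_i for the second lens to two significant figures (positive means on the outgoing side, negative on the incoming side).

Lens 1: 1/d_i1 = 1/f_1 - 1/d_o1 = 1/7 - 1/2.5 = -0.25714 cm^-1, so d_i1 = -3.889 cm.
With d_i1 < 0 the first image is virtual and lies on the object side; the object distance for lens 2 is d_o2 = 44.5 - (-3.889) = 48.389 cm.
Lens 2: 1/d_i2 = 1/f_2 - 1/d_o2 = 1/(-8.5) - 1/(48.389) = -0.13831 cm^-1, so d_i2 = -7.230 cm.

-7.2 cm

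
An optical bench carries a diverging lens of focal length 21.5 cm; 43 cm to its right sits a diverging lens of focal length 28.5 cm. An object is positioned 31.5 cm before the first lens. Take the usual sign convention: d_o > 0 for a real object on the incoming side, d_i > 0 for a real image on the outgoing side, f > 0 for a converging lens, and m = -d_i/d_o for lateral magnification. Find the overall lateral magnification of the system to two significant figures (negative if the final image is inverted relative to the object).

0.14

Lens 1: 1/d_i1 = 1/f_1 - 1/d_o1 = 1/(-21.5) - 1/31.5 = -0.07826 cm^-1, so d_i1 = -12.778 cm.
m_1 = -(-12.778)/31.5 = 0.4057.
The intermediate image is virtual, 12.778 cm to the left of lens 1, so d_o2 = L - d_i1 = 43 - (-12.778) = 55.778 cm.
Lens 2: 1/d_i2 = 1/f_2 - 1/d_o2 = 1/(-28.5) - 1/(55.778) = -0.05302 cm^-1, so d_i2 = -18.862 cm.
m_2 = -(-18.862)/(55.778) = 0.3382.
The system's lateral magnification is m_1 m_2 = (0.4057)(0.3382) = 0.1372.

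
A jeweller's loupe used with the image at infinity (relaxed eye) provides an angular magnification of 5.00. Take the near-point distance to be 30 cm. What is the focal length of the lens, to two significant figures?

6.0 cm

For the image at infinity, M = D/f.
f = D/M = 30/5.0 = 6.000 cm.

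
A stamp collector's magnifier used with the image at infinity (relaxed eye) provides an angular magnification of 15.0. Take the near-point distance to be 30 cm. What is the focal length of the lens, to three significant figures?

2.00 cm

For the image at infinity, M = D/f.
f = D/M = 30/15.0 = 2.000 cm.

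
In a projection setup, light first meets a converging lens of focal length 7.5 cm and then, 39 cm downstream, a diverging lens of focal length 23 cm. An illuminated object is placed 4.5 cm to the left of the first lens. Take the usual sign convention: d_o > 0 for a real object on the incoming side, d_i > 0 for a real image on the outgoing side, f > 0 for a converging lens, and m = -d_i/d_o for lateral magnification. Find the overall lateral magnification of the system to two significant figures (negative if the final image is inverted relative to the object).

First lens: d_i1 = 1/(1/7.5 - 1/4.5) = -11.250 cm.
m_1 = -(-11.250)/4.5 = 2.5000.
With d_i1 < 0 the first image is virtual and lies on the object side; the object distance for lens 2 is d_o2 = 39 - (-11.250) = 50.250 cm.
Second lens: d_i2 = 1/(1/(-23) - 1/(50.250)) = -15.778 cm.
m_2 = -(-15.778)/(50.250) = 0.3140.
The system's lateral magnification is m_1 m_2 = (2.5000)(0.3140) = 0.7850.

0.78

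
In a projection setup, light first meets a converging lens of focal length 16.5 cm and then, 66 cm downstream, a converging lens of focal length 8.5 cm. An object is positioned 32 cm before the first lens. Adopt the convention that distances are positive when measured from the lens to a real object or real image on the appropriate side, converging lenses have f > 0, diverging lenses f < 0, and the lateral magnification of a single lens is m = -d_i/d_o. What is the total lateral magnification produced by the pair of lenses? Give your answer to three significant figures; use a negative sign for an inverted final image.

0.386

Lens 1: 1/d_i1 = 1/f_1 - 1/d_o1 = 1/16.5 - 1/32 = 0.02936 cm^-1, so d_i1 = 34.065 cm.
m_1 = -(34.065)/32 = -1.0645.
Object distance for lens 2: d_o2 = 66 - 34.065 = 31.935 cm.
Lens 2: 1/d_i2 = 1/f_2 - 1/d_o2 = 1/8.5 - 1/(31.935) = 0.08633 cm^-1, so d_i2 = 11.583 cm.
m_2 = -(11.583)/(31.935) = -0.3627.
Total m = m_1 x m_2 = (-1.0645)(-0.3627) = 0.3861.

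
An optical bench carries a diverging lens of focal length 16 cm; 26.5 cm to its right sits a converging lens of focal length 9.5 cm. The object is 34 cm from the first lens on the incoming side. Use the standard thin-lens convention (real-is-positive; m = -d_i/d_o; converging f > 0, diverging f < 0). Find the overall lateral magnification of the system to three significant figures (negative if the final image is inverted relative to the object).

-0.109

Lens 1: 1/d_i1 = 1/f_1 - 1/d_o1 = 1/(-16) - 1/34 = -0.09191 cm^-1, so d_i1 = -10.880 cm.
m_1 = -(-10.880)/34 = 0.3200.
The intermediate image is virtual, 10.880 cm to the left of lens 1, so d_o2 = L - d_i1 = 26.5 - (-10.880) = 37.380 cm.
Lens 2: 1/d_i2 = 1/f_2 - 1/d_o2 = 1/9.5 - 1/(37.380) = 0.07851 cm^-1, so d_i2 = 12.737 cm.
m_2 = -(12.737)/(37.380) = -0.3407.
Total m = m_1 x m_2 = (0.3200)(-0.3407) = -0.1090.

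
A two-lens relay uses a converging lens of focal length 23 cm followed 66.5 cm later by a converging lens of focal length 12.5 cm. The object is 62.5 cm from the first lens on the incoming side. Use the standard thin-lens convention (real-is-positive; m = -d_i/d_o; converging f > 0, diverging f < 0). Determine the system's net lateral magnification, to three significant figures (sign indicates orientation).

0.413

First lens: d_i1 = 1/(1/23 - 1/62.5) = 36.392 cm.
m_1 = -(36.392)/62.5 = -0.5823.
That image sits 30.108 cm in front of the second lens, so d_o2 = 30.108 cm.
Second lens: d_i2 = 1/(1/12.5 - 1/(30.108)) = 21.374 cm.
m_2 = -(21.374)/(30.108) = -0.7099.
The system's lateral magnification is m_1 m_2 = (-0.5823)(-0.7099) = 0.4134.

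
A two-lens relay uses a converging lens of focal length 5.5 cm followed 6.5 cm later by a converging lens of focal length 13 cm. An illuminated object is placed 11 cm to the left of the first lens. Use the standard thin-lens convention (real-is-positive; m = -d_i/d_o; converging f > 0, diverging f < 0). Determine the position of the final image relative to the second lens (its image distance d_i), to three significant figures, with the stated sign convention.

Lens 1: 1/d_i1 = 1/f_1 - 1/d_o1 = 1/5.5 - 1/11 = 0.09091 cm^-1, so d_i1 = 11.000 cm.
Since 11.000 cm > 6.5 cm, the first image lies past the second lens and serves as a virtual object: d_o2 = L - d_i1 = -4.500 cm.
Lens 2: 1/d_i2 = 1/f_2 - 1/d_o2 = 1/13 - 1/(-4.500) = 0.29915 cm^-1, so d_i2 = 3.343 cm.

3.34 cm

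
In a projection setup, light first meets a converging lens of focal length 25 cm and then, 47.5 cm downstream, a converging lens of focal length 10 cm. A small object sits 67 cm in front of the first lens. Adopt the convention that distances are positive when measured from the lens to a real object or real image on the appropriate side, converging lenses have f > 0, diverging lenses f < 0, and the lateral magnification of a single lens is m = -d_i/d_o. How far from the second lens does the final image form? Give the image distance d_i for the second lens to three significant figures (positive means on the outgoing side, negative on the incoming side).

-32.0 cm

Applying the thin-lens equation to the first lens, 1/25 = 1/67 + 1/d_i1, which gives d_i1 = 39.881 cm.
Object distance for lens 2: d_o2 = 47.5 - 39.881 = 7.619 cm.
Applying the thin-lens equation again with f_2 = 10 cm and d_o2 = 7.619 cm gives d_i2 = -32.000 cm.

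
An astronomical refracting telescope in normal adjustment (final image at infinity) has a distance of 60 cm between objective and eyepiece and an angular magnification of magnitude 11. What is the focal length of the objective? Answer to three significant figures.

55.0 cm

In normal adjustment the tube length equals f_obj + f_eye and |M| = f_obj/f_eye.
So f_obj = 11 f_eye and 11 f_eye + f_eye = 60 cm, giving f_eye = 60/12 = 5.000 cm and f_obj = 55.000 cm.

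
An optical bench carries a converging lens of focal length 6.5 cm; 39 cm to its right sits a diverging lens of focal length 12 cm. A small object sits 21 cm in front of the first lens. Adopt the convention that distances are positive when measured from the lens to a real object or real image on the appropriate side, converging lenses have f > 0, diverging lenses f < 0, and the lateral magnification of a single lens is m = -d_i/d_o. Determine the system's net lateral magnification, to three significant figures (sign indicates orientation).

Applying the thin-lens equation to the first lens, 1/6.5 = 1/21 + 1/d_i1, which gives d_i1 = 9.414 cm.
Its lateral magnification is m_1 = -d_i1/d_o1 = -(9.414)/21 = -0.4483.
Object distance for lens 2: d_o2 = 39 - 9.414 = 29.586 cm.
Applying the thin-lens equation again with f_2 = -12 cm and d_o2 = 29.586 cm gives d_i2 = -8.537 cm.
m_2 = -(-8.537)/(29.586) = 0.2886.
Total m = m_1 x m_2 = (-0.4483)(0.2886) = -0.1294.

-0.129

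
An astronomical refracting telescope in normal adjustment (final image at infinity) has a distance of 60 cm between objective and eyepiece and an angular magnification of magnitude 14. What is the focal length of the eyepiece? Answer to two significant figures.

4.0 cm

In normal adjustment the tube length equals f_obj + f_eye and |M| = f_obj/f_eye.
So f_obj = 14 f_eye and 14 f_eye + f_eye = 60 cm, giving f_eye = 60/15 = 4.000 cm and f_obj = 56.000 cm.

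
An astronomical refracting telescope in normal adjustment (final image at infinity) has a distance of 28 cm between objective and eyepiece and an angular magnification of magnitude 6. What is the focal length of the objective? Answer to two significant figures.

In normal adjustment the tube length equals f_obj + f_eye and |M| = f_obj/f_eye.
So f_obj = 6 f_eye and 6 f_eye + f_eye = 28 cm, giving f_eye = 28/7 = 4.000 cm and f_obj = 24.000 cm.

24 cm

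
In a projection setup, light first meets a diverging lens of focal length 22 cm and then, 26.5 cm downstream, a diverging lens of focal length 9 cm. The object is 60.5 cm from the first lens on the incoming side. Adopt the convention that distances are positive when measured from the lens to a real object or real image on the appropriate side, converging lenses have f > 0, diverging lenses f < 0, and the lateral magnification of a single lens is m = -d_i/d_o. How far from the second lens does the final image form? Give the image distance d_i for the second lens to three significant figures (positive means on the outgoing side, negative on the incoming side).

-7.43 cm

First lens: d_i1 = 1/(1/(-22) - 1/60.5) = -16.133 cm.
With d_i1 < 0 the first image is virtual and lies on the object side; the object distance for lens 2 is d_o2 = 26.5 - (-16.133) = 42.633 cm.
Second lens: d_i2 = 1/(1/(-9) - 1/(42.633)) = -7.431 cm.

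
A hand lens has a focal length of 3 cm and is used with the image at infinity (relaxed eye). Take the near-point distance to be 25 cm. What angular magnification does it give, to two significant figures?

8.3

M = D/f = 25/3 = 8.333.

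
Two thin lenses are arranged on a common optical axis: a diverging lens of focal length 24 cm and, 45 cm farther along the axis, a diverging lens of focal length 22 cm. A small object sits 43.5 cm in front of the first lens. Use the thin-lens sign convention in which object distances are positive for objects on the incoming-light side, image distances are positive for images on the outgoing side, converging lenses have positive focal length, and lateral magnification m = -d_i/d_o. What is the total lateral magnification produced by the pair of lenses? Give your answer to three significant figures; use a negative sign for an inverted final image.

0.0949

First lens: d_i1 = 1/(1/(-24) - 1/43.5) = -15.467 cm.
m_1 = -(-15.467)/43.5 = 0.3556.
With d_i1 < 0 the first image is virtual and lies on the object side; the object distance for lens 2 is d_o2 = 45 - (-15.467) = 60.467 cm.
Second lens: d_i2 = 1/(1/(-22) - 1/(60.467)) = -16.131 cm.
m_2 = -(-16.131)/(60.467) = 0.2668.
Overall magnification: m = m_1 m_2 = 0.0949.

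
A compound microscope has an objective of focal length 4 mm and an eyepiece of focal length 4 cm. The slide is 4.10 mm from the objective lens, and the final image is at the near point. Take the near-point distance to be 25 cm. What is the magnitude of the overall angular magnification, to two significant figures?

290

Convert to cm: f_obj = 4 mm = 0.4 cm; d_o = 4.10 mm = 0.41 cm.
Objective: 1/d_i = 1/f_obj - 1/d_o = 1/0.4 - 1/0.41 = 0.06098 cm^-1, so d_i = 16.400 cm.
m_obj = -d_i/d_o = -16.400/0.41 = -40.000.
Eyepiece angular magnification (image at near point): M_eye = 1 + D/f_e = 1 + 25/4 = 7.250.
Overall M = m_obj x M_eye = (-40.000)(7.250) = -290.00.
|M| = 290.00.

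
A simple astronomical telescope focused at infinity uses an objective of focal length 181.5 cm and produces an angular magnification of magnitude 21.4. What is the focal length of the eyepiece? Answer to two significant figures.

|M| = f_obj/f_eye, so f_eye = f_obj/|M| = 181.5/21.4 = 8.481 cm.

8.5 cm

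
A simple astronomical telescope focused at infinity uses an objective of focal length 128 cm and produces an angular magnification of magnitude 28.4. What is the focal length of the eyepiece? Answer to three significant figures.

4.51 cm

|M| = f_obj/f_eye, so f_eye = f_obj/|M| = 128/28.4 = 4.507 cm.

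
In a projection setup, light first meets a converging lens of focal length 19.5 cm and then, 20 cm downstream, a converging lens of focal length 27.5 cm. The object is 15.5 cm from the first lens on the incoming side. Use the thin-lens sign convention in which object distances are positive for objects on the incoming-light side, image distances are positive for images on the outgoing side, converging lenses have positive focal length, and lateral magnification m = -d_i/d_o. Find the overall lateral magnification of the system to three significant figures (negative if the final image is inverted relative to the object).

-1.97

Applying the thin-lens equation to the first lens, 1/19.5 = 1/15.5 + 1/d_i1, which gives d_i1 = -75.562 cm.
Its lateral magnification is m_1 = -d_i1/d_o1 = -(-75.562)/15.5 = 4.8750.
With d_i1 < 0 the first image is virtual and lies on the object side; the object distance for lens 2 is d_o2 = 20 - (-75.562) = 95.562 cm.
Applying the thin-lens equation again with f_2 = 27.5 cm and d_o2 = 95.562 cm gives d_i2 = 38.611 cm.
m_2 = -(38.611)/(95.562) = -0.4040.
The system's lateral magnification is m_1 m_2 = (4.8750)(-0.4040) = -1.9697.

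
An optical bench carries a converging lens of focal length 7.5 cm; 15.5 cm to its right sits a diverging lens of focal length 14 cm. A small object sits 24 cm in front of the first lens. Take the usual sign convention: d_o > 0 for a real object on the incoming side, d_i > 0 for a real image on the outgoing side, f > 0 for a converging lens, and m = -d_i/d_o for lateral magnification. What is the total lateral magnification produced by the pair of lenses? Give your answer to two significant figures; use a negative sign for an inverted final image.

-0.34

First lens: d_i1 = 1/(1/7.5 - 1/24) = 10.909 cm.
m_1 = -(10.909)/24 = -0.4545.
The intermediate image is 10.909 cm to the right of lens 1, so d_o2 = L - d_i1 = 15.5 - 10.909 = 4.591 cm.
Second lens: d_i2 = 1/(1/(-14) - 1/(4.591)) = -3.457 cm.
m_2 = -(-3.457)/(4.591) = 0.7531.
Total m = m_1 x m_2 = (-0.4545)(0.7531) = -0.3423.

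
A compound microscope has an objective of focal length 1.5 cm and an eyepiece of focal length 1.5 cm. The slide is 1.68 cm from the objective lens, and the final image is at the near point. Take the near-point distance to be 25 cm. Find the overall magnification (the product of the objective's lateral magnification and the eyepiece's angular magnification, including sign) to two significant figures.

-150

Objective: 1/d_i = 1/f_obj - 1/d_o = 1/1.5 - 1/1.68 = 0.07143 cm^-1, so d_i = 14.000 cm.
m_obj = -d_i/d_o = -14.000/1.68 = -8.333.
Eyepiece angular magnification (image at near point): M_eye = 1 + D/f_e = 1 + 25/1.5 = 17.667.
Overall M = m_obj x M_eye = (-8.333)(17.667) = -147.22.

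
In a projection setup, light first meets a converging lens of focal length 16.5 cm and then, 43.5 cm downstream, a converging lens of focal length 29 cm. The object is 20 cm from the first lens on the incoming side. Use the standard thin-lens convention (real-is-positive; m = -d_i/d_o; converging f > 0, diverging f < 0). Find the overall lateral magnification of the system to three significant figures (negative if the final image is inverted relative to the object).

First lens: d_i1 = 1/(1/16.5 - 1/20) = 94.286 cm.
m_1 = -(94.286)/20 = -4.7143.
Since 94.286 cm > 43.5 cm, the first image lies past the second lens and serves as a virtual object: d_o2 = L - d_i1 = -50.786 cm.
Second lens: d_i2 = 1/(1/29 - 1/(-50.786)) = 18.459 cm.
m_2 = -(18.459)/(-50.786) = 0.3635.
The system's lateral magnification is m_1 m_2 = (-4.7143)(0.3635) = -1.7135.

-1.71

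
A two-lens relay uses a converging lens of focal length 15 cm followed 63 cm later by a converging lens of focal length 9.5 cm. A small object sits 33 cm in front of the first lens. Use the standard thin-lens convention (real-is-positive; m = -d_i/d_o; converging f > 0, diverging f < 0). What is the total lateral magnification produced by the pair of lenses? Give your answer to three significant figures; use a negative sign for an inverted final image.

Applying the thin-lens equation to the first lens, 1/15 = 1/33 + 1/d_i1, which gives d_i1 = 27.500 cm.
Its lateral magnification is m_1 = -d_i1/d_o1 = -(27.500)/33 = -0.8333.
The intermediate image is 27.500 cm to the right of lens 1, so d_o2 = L - d_i1 = 63 - 27.500 = 35.500 cm.
Applying the thin-lens equation again with f_2 = 9.5 cm and d_o2 = 35.500 cm gives d_i2 = 12.971 cm.
m_2 = -(12.971)/(35.500) = -0.3654.
Total m = m_1 x m_2 = (-0.8333)(-0.3654) = 0.3045.

0.304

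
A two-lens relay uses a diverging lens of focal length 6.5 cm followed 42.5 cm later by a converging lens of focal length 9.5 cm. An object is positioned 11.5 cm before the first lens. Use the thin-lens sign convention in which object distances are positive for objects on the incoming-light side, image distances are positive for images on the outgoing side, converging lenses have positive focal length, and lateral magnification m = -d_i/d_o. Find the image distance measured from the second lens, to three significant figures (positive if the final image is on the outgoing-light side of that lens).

Applying the thin-lens equation to the first lens, 1/(-6.5) = 1/11.5 + 1/d_i1, which gives d_i1 = -4.153 cm.
The intermediate image is virtual, 4.153 cm to the left of lens 1, so d_o2 = L - d_i1 = 42.5 - (-4.153) = 46.653 cm.
Applying the thin-lens equation again with f_2 = 9.5 cm and d_o2 = 46.653 cm gives d_i2 = 11.929 cm.

11.9 cm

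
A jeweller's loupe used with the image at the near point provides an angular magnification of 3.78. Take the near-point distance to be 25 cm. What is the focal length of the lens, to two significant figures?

For the image at the near point, M = 1 + D/f.
f = D/(M - 1) = 25/(3.78 - 1) = 8.993 cm.

9.0 cm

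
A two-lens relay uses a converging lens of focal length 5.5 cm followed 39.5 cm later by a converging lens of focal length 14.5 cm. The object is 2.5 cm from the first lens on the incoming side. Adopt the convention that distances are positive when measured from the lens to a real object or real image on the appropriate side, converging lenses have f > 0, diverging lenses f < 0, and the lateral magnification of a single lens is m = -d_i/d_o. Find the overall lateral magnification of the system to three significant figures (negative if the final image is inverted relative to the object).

First lens: d_i1 = 1/(1/5.5 - 1/2.5) = -4.583 cm.
m_1 = -(-4.583)/2.5 = 1.8333.
With d_i1 < 0 the first image is virtual and lies on the object side; the object distance for lens 2 is d_o2 = 39.5 - (-4.583) = 44.083 cm.
Second lens: d_i2 = 1/(1/14.5 - 1/(44.083)) = 21.607 cm.
m_2 = -(21.607)/(44.083) = -0.4901.
Overall magnification: m = m_1 m_2 = -0.8986.

-0.899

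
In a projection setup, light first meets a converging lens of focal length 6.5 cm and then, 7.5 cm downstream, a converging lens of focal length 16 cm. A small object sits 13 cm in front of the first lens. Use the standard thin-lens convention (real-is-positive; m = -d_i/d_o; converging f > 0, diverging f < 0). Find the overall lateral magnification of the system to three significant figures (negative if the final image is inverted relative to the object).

-0.744

First lens: d_i1 = 1/(1/6.5 - 1/13) = 13.000 cm.
m_1 = -(13.000)/13 = -1.0000.
Since 13.000 cm > 7.5 cm, the first image lies past the second lens and serves as a virtual object: d_o2 = L - d_i1 = -5.500 cm.
Second lens: d_i2 = 1/(1/16 - 1/(-5.500)) = 4.093 cm.
m_2 = -(4.093)/(-5.500) = 0.7442.
The system's lateral magnification is m_1 m_2 = (-1.0000)(0.7442) = -0.7442.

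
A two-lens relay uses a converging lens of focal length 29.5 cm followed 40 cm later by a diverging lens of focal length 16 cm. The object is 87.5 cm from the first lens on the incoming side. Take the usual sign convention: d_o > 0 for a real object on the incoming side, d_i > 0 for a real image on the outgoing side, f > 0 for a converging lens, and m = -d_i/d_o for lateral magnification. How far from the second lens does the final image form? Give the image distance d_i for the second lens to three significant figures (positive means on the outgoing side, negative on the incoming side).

6.27 cm

Lens 1: 1/d_i1 = 1/f_1 - 1/d_o1 = 1/29.5 - 1/87.5 = 0.02247 cm^-1, so d_i1 = 44.504 cm.
Since 44.504 cm > 40 cm, the first image lies past the second lens and serves as a virtual object: d_o2 = L - d_i1 = -4.504 cm.
Lens 2: 1/d_i2 = 1/f_2 - 1/d_o2 = 1/(-16) - 1/(-4.504) = 0.15951 cm^-1, so d_i2 = 6.269 cm.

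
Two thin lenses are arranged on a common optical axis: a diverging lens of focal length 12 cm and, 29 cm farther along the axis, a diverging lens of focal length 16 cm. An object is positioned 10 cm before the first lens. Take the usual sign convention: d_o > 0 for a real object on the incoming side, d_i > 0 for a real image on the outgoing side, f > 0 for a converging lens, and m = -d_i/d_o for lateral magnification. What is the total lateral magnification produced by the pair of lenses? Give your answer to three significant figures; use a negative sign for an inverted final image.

0.173

First lens: d_i1 = 1/(1/(-12) - 1/10) = -5.455 cm.
m_1 = -(-5.455)/10 = 0.5455.
The intermediate image is virtual, 5.455 cm to the left of lens 1, so d_o2 = L - d_i1 = 29 - (-5.455) = 34.455 cm.
Second lens: d_i2 = 1/(1/(-16) - 1/(34.455)) = -10.926 cm.
m_2 = -(-10.926)/(34.455) = 0.3171.
The system's lateral magnification is m_1 m_2 = (0.5455)(0.3171) = 0.1730.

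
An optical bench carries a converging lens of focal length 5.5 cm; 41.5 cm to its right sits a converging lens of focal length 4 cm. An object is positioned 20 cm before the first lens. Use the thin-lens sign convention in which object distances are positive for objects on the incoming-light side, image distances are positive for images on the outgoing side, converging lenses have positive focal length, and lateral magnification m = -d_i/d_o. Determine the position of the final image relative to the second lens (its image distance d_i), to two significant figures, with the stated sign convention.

4.5 cm

Lens 1: 1/d_i1 = 1/f_1 - 1/d_o1 = 1/5.5 - 1/20 = 0.13182 cm^-1, so d_i1 = 7.586 cm.
Object distance for lens 2: d_o2 = 41.5 - 7.586 = 33.914 cm.
Lens 2: 1/d_i2 = 1/f_2 - 1/d_o2 = 1/4 - 1/(33.914) = 0.22051 cm^-1, so d_i2 = 4.535 cm.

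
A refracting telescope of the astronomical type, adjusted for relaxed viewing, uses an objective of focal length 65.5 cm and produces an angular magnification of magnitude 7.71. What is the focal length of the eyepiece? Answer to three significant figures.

|M| = f_obj/f_eye, so f_eye = f_obj/|M| = 65.5/7.71 = 8.495 cm.

8.50 cm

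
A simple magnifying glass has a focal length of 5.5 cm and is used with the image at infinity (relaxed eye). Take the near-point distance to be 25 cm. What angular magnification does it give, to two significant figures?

M = D/f = 25/5.5 = 4.545.

4.5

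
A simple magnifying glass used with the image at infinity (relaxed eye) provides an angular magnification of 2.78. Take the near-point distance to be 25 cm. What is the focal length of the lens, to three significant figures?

For the image at infinity, M = D/f.
f = D/M = 25/2.78 = 8.993 cm.

8.99 cm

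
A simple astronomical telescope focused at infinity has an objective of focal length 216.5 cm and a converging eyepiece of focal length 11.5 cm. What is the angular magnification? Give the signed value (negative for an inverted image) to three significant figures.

-18.8

M = -f_obj/f_eye = -216.5/(11.5) = -18.826.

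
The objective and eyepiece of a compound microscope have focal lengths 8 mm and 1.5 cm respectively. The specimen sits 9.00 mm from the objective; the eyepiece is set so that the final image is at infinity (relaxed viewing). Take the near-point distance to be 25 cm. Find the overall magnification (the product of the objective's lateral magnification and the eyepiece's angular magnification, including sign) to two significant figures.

-130

Convert to cm: f_obj = 8 mm = 0.8 cm; d_o = 9.00 mm = 0.90 cm.
Objective: 1/d_i = 1/f_obj - 1/d_o = 1/0.8 - 1/0.90 = 0.13889 cm^-1, so d_i = 7.200 cm.
m_obj = -d_i/d_o = -7.200/0.90 = -8.000.
Eyepiece angular magnification (image at infinity): M_eye = D/f_e = 25/1.5 = 16.667.
Overall M = m_obj x M_eye = (-8.000)(16.667) = -133.33.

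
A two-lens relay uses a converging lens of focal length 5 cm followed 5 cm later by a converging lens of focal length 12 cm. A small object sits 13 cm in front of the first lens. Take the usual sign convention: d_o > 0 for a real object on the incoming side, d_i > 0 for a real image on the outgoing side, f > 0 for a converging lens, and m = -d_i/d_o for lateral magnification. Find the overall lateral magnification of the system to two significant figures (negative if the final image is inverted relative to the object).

Lens 1: 1/d_i1 = 1/f_1 - 1/d_o1 = 1/5 - 1/13 = 0.12308 cm^-1, so d_i1 = 8.125 cm.
m_1 = -(8.125)/13 = -0.6250.
Since 8.125 cm > 5 cm, the first image lies past the second lens and serves as a virtual object: d_o2 = L - d_i1 = -3.125 cm.
Lens 2: 1/d_i2 = 1/f_2 - 1/d_o2 = 1/12 - 1/(-3.125) = 0.40333 cm^-1, so d_i2 = 2.479 cm.
m_2 = -(2.479)/(-3.125) = 0.7934.
The system's lateral magnification is m_1 m_2 = (-0.6250)(0.7934) = -0.4959.

-0.50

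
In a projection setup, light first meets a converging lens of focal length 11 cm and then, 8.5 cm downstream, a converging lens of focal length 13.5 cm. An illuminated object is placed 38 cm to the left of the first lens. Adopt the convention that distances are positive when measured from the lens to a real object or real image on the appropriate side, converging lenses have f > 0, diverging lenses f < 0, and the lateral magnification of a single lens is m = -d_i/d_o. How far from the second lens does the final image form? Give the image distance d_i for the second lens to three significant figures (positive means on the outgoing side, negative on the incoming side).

4.60 cm

Lens 1: 1/d_i1 = 1/f_1 - 1/d_o1 = 1/11 - 1/38 = 0.06459 cm^-1, so d_i1 = 15.481 cm.
Since 15.481 cm > 8.5 cm, the first image lies past the second lens and serves as a virtual object: d_o2 = L - d_i1 = -6.981 cm.
Lens 2: 1/d_i2 = 1/f_2 - 1/d_o2 = 1/13.5 - 1/(-6.981) = 0.21731 cm^-1, so d_i2 = 4.602 cm.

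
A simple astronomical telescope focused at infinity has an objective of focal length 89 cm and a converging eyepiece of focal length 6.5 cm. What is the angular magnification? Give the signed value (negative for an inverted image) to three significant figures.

-13.7

M = -f_obj/f_eye = -89/(6.5) = -13.692.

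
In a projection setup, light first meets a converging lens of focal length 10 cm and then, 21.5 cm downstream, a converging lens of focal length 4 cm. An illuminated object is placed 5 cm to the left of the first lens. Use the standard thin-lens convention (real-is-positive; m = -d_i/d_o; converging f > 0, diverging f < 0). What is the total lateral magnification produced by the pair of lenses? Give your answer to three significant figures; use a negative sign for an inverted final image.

Applying the thin-lens equation to the first lens, 1/10 = 1/5 + 1/d_i1, which gives d_i1 = -10.000 cm.
Its lateral magnification is m_1 = -d_i1/d_o1 = -(-10.000)/5 = 2.0000.
With d_i1 < 0 the first image is virtual and lies on the object side; the object distance for lens 2 is d_o2 = 21.5 - (-10.000) = 31.500 cm.
Applying the thin-lens equation again with f_2 = 4 cm and d_o2 = 31.500 cm gives d_i2 = 4.582 cm.
m_2 = -(4.582)/(31.500) = -0.1455.
Overall magnification: m = m_1 m_2 = -0.2909.

-0.291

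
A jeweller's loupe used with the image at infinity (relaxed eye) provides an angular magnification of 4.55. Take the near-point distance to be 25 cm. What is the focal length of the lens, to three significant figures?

For the image at infinity, M = D/f.
f = D/M = 25/4.55 = 5.495 cm.

5.49 cm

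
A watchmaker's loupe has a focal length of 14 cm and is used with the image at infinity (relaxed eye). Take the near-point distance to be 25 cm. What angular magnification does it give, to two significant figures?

M = D/f = 25/14 = 1.786.

1.8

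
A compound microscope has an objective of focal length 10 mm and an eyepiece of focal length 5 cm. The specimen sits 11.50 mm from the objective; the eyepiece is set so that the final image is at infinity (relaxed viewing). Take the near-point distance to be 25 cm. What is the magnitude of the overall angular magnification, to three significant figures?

33.3

Convert to cm: f_obj = 10 mm = 1 cm; d_o = 11.50 mm = 1.15 cm.
Objective: 1/d_i = 1/f_obj - 1/d_o = 1/1 - 1/1.15 = 0.13043 cm^-1, so d_i = 7.667 cm.
m_obj = -d_i/d_o = -7.667/1.15 = -6.667.
Eyepiece angular magnification (image at infinity): M_eye = D/f_e = 25/5 = 5.000.
Overall M = m_obj x M_eye = (-6.667)(5.000) = -33.33.
|M| = 33.33.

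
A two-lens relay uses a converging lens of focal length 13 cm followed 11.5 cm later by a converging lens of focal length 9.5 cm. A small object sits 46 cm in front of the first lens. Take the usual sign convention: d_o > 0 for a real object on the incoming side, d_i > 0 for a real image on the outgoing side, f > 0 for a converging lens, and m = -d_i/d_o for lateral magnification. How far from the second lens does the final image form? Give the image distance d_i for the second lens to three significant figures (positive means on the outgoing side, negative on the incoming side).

3.90 cm

Applying the thin-lens equation to the first lens, 1/13 = 1/46 + 1/d_i1, which gives d_i1 = 18.121 cm.
This image would form 18.121 cm past lens 1, i.e. 6.621 cm beyond lens 2, so it is a virtual object for lens 2: d_o2 = 11.5 - 18.121 = -6.621 cm.
Applying the thin-lens equation again with f_2 = 9.5 cm and d_o2 = -6.621 cm gives d_i2 = 3.902 cm.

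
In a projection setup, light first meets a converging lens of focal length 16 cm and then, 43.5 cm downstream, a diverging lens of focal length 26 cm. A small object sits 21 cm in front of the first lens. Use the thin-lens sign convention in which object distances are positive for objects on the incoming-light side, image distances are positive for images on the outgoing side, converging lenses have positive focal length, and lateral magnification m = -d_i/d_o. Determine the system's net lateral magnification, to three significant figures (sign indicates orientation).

-36.2

Lens 1: 1/d_i1 = 1/f_1 - 1/d_o1 = 1/16 - 1/21 = 0.01488 cm^-1, so d_i1 = 67.200 cm.
m_1 = -(67.200)/21 = -3.2000.
This image would form 67.200 cm past lens 1, i.e. 23.700 cm beyond lens 2, so it is a virtual object for lens 2: d_o2 = 43.5 - 67.200 = -23.700 cm.
Lens 2: 1/d_i2 = 1/f_2 - 1/d_o2 = 1/(-26) - 1/(-23.700) = 0.00373 cm^-1, so d_i2 = 267.913 cm.
m_2 = -(267.913)/(-23.700) = 11.3043.
Overall magnification: m = m_1 m_2 = -36.1739.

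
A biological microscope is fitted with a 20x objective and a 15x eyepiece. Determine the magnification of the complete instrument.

300

The overall magnification of a compound microscope is the product of the objective and eyepiece magnifications:
M = M_obj x M_eye = 20 x 15 = 300.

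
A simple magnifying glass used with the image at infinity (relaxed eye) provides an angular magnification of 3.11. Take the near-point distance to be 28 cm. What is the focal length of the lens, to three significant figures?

For the image at infinity, M = D/f.
f = D/M = 28/3.11 = 9.003 cm.

9.00 cm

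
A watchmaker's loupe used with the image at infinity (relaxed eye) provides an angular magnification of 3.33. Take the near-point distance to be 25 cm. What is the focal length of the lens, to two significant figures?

7.5 cm

For the image at infinity, M = D/f.
f = D/M = 25/3.33 = 7.508 cm.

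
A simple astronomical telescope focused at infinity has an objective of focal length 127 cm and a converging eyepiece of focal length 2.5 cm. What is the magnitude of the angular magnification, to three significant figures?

50.8

|M| = f_obj/|f_eye| = 127/2.5 = 50.800.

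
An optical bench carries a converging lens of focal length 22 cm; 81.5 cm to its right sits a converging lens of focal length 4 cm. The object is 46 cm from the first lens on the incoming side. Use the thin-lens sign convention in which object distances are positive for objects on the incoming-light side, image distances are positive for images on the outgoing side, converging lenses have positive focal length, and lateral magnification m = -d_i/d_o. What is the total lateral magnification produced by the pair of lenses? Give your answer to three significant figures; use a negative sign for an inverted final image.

First lens: d_i1 = 1/(1/22 - 1/46) = 42.167 cm.
m_1 = -(42.167)/46 = -0.9167.
That image sits 39.333 cm in front of the second lens, so d_o2 = 39.333 cm.
Second lens: d_i2 = 1/(1/4 - 1/(39.333)) = 4.453 cm.
m_2 = -(4.453)/(39.333) = -0.1132.
Overall magnification: m = m_1 m_2 = 0.1038.

0.104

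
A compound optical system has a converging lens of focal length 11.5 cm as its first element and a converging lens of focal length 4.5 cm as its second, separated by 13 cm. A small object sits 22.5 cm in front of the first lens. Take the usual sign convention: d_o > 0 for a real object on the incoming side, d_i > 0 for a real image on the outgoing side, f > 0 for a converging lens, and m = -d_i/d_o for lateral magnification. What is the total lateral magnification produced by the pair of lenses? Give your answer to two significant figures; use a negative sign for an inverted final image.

Lens 1: 1/d_i1 = 1/f_1 - 1/d_o1 = 1/11.5 - 1/22.5 = 0.04251 cm^-1, so d_i1 = 23.523 cm.
m_1 = -(23.523)/22.5 = -1.0455.
Since 23.523 cm > 13 cm, the first image lies past the second lens and serves as a virtual object: d_o2 = L - d_i1 = -10.523 cm.
Lens 2: 1/d_i2 = 1/f_2 - 1/d_o2 = 1/4.5 - 1/(-10.523) = 0.31725 cm^-1, so d_i2 = 3.152 cm.
m_2 = -(3.152)/(-10.523) = 0.2995.
Overall magnification: m = m_1 m_2 = -0.3132.

-0.31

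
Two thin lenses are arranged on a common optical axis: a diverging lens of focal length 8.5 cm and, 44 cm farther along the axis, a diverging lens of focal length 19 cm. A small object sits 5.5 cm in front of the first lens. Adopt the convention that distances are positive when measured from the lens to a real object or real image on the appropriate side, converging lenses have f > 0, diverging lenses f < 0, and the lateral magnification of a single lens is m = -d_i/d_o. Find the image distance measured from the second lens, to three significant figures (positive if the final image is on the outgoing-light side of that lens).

-13.6 cm

Applying the thin-lens equation to the first lens, 1/(-8.5) = 1/5.5 + 1/d_i1, which gives d_i1 = -3.339 cm.
With d_i1 < 0 the first image is virtual and lies on the object side; the object distance for lens 2 is d_o2 = 44 - (-3.339) = 47.339 cm.
Applying the thin-lens equation again with f_2 = -19 cm and d_o2 = 47.339 cm gives d_i2 = -13.558 cm.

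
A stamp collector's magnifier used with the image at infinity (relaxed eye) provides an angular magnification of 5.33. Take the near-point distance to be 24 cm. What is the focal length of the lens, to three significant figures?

4.50 cm

For the image at infinity, M = D/f.
f = D/M = 24/5.33 = 4.503 cm.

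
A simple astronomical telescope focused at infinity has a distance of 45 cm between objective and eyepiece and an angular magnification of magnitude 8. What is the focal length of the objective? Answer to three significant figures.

In normal adjustment the tube length equals f_obj + f_eye and |M| = f_obj/f_eye.
So f_obj = 8 f_eye and 8 f_eye + f_eye = 45 cm, giving f_eye = 45/9 = 5.000 cm and f_obj = 40.000 cm.

40.0 cm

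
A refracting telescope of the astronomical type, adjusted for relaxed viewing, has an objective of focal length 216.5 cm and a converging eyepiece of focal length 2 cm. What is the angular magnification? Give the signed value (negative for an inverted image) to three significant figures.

M = -f_obj/f_eye = -216.5/(2) = -108.250.

-108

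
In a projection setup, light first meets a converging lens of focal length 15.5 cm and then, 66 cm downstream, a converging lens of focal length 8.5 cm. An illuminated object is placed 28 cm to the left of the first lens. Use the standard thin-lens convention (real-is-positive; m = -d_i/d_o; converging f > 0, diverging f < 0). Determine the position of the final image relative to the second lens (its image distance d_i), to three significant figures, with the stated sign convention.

11.7 cm

First lens: d_i1 = 1/(1/15.5 - 1/28) = 34.720 cm.
That image sits 31.280 cm in front of the second lens, so d_o2 = 31.280 cm.
Second lens: d_i2 = 1/(1/8.5 - 1/(31.280)) = 11.672 cm.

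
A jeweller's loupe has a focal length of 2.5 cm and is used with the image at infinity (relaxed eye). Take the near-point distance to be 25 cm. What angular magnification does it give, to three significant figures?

M = D/f = 25/2.5 = 10.000.

10.0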